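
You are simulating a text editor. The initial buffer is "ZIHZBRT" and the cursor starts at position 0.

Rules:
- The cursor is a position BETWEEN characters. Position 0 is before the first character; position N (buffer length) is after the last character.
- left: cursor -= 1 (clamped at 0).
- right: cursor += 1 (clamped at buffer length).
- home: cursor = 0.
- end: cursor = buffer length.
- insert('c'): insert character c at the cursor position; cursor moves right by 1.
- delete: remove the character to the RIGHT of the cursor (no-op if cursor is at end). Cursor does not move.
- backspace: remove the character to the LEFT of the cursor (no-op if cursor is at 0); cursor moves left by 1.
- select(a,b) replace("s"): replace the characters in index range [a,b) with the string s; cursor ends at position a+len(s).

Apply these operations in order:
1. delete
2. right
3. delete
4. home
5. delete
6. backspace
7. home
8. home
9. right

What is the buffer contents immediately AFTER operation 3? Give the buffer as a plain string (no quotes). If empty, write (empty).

Answer: IZBRT

Derivation:
After op 1 (delete): buf='IHZBRT' cursor=0
After op 2 (right): buf='IHZBRT' cursor=1
After op 3 (delete): buf='IZBRT' cursor=1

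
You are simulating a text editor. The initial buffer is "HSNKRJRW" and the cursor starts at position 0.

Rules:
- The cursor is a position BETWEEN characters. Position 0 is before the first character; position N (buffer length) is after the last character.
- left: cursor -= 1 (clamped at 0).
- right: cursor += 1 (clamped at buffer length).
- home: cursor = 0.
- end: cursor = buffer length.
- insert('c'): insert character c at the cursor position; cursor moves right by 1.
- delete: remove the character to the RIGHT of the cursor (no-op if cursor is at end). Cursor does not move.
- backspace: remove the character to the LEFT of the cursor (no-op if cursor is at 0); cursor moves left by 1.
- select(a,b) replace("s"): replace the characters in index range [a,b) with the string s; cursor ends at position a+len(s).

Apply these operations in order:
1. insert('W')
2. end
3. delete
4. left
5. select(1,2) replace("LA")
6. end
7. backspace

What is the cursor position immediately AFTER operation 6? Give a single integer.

Answer: 10

Derivation:
After op 1 (insert('W')): buf='WHSNKRJRW' cursor=1
After op 2 (end): buf='WHSNKRJRW' cursor=9
After op 3 (delete): buf='WHSNKRJRW' cursor=9
After op 4 (left): buf='WHSNKRJRW' cursor=8
After op 5 (select(1,2) replace("LA")): buf='WLASNKRJRW' cursor=3
After op 6 (end): buf='WLASNKRJRW' cursor=10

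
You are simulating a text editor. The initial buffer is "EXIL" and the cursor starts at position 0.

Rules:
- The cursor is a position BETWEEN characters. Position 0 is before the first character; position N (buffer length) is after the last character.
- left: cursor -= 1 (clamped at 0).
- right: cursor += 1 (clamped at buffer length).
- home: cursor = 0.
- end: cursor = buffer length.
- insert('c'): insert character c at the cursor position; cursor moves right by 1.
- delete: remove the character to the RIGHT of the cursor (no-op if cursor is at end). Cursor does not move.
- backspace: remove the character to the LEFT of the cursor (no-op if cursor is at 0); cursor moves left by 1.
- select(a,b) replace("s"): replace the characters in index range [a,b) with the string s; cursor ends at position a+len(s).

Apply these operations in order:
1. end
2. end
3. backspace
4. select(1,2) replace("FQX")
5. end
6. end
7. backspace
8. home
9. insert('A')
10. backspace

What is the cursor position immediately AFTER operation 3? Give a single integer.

Answer: 3

Derivation:
After op 1 (end): buf='EXIL' cursor=4
After op 2 (end): buf='EXIL' cursor=4
After op 3 (backspace): buf='EXI' cursor=3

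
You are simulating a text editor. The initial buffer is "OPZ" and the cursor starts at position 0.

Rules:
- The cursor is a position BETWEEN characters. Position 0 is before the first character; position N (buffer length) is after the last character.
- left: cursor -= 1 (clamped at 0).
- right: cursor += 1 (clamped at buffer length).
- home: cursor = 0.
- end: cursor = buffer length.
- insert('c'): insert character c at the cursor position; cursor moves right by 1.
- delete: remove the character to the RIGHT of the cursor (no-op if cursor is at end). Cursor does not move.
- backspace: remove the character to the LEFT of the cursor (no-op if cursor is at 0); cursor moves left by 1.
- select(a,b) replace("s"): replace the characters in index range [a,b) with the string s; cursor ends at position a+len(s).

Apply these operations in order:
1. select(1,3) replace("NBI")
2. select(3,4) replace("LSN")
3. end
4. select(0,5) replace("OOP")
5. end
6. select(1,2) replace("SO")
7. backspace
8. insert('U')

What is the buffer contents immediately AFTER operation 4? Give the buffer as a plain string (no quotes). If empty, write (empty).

After op 1 (select(1,3) replace("NBI")): buf='ONBI' cursor=4
After op 2 (select(3,4) replace("LSN")): buf='ONBLSN' cursor=6
After op 3 (end): buf='ONBLSN' cursor=6
After op 4 (select(0,5) replace("OOP")): buf='OOPN' cursor=3

Answer: OOPN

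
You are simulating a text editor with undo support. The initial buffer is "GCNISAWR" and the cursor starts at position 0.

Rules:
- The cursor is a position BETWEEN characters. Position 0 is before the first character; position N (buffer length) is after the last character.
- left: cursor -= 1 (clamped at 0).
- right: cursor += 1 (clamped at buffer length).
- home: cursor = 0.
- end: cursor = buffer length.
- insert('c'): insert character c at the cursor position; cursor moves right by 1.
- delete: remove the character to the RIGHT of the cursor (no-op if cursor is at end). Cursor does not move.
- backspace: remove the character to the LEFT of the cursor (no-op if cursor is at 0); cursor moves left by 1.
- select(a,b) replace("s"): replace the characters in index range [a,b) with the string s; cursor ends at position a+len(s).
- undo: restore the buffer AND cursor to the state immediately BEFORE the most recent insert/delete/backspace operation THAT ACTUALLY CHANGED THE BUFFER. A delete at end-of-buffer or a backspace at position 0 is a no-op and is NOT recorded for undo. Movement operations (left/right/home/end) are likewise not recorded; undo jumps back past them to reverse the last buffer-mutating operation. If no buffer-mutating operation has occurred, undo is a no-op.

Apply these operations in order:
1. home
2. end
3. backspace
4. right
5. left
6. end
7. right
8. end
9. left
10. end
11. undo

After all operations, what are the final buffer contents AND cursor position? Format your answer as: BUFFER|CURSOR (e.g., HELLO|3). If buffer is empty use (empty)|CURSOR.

After op 1 (home): buf='GCNISAWR' cursor=0
After op 2 (end): buf='GCNISAWR' cursor=8
After op 3 (backspace): buf='GCNISAW' cursor=7
After op 4 (right): buf='GCNISAW' cursor=7
After op 5 (left): buf='GCNISAW' cursor=6
After op 6 (end): buf='GCNISAW' cursor=7
After op 7 (right): buf='GCNISAW' cursor=7
After op 8 (end): buf='GCNISAW' cursor=7
After op 9 (left): buf='GCNISAW' cursor=6
After op 10 (end): buf='GCNISAW' cursor=7
After op 11 (undo): buf='GCNISAWR' cursor=8

Answer: GCNISAWR|8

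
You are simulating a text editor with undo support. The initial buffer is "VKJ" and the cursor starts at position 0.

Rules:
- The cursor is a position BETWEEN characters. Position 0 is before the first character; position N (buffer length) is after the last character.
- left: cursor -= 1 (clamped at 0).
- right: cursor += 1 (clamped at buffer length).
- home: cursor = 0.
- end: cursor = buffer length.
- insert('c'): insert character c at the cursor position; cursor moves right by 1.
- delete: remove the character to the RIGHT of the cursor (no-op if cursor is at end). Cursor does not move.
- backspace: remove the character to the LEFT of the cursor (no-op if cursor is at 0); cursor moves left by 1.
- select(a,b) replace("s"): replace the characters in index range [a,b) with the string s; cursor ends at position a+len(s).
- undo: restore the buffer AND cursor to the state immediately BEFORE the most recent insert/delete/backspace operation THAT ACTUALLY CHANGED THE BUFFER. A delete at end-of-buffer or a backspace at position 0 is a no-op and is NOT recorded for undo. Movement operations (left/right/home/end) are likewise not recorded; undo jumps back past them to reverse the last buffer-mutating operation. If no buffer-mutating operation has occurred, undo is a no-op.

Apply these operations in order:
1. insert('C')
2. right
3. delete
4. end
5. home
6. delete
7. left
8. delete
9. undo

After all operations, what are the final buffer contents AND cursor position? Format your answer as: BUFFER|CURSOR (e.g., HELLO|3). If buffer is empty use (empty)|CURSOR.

Answer: VJ|0

Derivation:
After op 1 (insert('C')): buf='CVKJ' cursor=1
After op 2 (right): buf='CVKJ' cursor=2
After op 3 (delete): buf='CVJ' cursor=2
After op 4 (end): buf='CVJ' cursor=3
After op 5 (home): buf='CVJ' cursor=0
After op 6 (delete): buf='VJ' cursor=0
After op 7 (left): buf='VJ' cursor=0
After op 8 (delete): buf='J' cursor=0
After op 9 (undo): buf='VJ' cursor=0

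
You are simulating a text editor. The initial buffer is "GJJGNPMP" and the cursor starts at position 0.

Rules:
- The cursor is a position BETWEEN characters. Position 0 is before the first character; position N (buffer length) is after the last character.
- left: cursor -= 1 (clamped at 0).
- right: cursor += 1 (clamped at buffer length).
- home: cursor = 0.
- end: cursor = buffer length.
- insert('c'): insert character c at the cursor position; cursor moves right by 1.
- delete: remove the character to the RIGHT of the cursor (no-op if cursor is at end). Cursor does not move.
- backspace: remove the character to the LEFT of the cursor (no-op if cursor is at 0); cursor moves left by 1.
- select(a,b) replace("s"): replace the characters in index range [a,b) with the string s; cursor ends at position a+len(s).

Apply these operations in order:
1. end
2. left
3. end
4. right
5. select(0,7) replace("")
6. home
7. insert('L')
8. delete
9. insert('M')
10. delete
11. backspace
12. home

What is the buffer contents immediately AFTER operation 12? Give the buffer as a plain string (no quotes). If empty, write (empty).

Answer: L

Derivation:
After op 1 (end): buf='GJJGNPMP' cursor=8
After op 2 (left): buf='GJJGNPMP' cursor=7
After op 3 (end): buf='GJJGNPMP' cursor=8
After op 4 (right): buf='GJJGNPMP' cursor=8
After op 5 (select(0,7) replace("")): buf='P' cursor=0
After op 6 (home): buf='P' cursor=0
After op 7 (insert('L')): buf='LP' cursor=1
After op 8 (delete): buf='L' cursor=1
After op 9 (insert('M')): buf='LM' cursor=2
After op 10 (delete): buf='LM' cursor=2
After op 11 (backspace): buf='L' cursor=1
After op 12 (home): buf='L' cursor=0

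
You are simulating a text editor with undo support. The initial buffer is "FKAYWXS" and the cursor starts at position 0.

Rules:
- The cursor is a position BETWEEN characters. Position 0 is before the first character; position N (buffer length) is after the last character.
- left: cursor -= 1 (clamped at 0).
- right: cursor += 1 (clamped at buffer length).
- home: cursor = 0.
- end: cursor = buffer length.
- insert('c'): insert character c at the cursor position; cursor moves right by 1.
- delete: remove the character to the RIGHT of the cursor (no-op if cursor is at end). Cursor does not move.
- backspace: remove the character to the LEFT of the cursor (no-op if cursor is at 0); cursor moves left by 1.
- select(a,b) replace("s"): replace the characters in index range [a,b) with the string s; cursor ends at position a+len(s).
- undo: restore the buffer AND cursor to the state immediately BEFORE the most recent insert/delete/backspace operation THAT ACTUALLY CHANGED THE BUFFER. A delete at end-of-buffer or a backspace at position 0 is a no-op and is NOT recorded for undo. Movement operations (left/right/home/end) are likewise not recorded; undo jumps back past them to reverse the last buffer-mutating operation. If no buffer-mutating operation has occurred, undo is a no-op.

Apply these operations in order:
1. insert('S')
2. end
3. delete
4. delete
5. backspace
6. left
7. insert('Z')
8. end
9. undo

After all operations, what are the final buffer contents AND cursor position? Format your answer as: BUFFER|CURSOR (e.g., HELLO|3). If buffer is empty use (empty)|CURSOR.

After op 1 (insert('S')): buf='SFKAYWXS' cursor=1
After op 2 (end): buf='SFKAYWXS' cursor=8
After op 3 (delete): buf='SFKAYWXS' cursor=8
After op 4 (delete): buf='SFKAYWXS' cursor=8
After op 5 (backspace): buf='SFKAYWX' cursor=7
After op 6 (left): buf='SFKAYWX' cursor=6
After op 7 (insert('Z')): buf='SFKAYWZX' cursor=7
After op 8 (end): buf='SFKAYWZX' cursor=8
After op 9 (undo): buf='SFKAYWX' cursor=6

Answer: SFKAYWX|6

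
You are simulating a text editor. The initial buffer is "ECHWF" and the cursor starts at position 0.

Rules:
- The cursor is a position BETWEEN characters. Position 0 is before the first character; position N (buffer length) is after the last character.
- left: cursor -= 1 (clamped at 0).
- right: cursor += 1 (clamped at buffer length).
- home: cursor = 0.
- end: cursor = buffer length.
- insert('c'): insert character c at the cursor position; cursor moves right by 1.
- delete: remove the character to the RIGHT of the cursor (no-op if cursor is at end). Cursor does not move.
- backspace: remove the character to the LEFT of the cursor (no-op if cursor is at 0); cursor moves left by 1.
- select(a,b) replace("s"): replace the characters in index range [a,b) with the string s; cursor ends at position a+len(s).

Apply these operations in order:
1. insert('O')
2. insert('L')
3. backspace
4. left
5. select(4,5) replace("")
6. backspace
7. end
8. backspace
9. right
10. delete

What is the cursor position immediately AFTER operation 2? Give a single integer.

Answer: 2

Derivation:
After op 1 (insert('O')): buf='OECHWF' cursor=1
After op 2 (insert('L')): buf='OLECHWF' cursor=2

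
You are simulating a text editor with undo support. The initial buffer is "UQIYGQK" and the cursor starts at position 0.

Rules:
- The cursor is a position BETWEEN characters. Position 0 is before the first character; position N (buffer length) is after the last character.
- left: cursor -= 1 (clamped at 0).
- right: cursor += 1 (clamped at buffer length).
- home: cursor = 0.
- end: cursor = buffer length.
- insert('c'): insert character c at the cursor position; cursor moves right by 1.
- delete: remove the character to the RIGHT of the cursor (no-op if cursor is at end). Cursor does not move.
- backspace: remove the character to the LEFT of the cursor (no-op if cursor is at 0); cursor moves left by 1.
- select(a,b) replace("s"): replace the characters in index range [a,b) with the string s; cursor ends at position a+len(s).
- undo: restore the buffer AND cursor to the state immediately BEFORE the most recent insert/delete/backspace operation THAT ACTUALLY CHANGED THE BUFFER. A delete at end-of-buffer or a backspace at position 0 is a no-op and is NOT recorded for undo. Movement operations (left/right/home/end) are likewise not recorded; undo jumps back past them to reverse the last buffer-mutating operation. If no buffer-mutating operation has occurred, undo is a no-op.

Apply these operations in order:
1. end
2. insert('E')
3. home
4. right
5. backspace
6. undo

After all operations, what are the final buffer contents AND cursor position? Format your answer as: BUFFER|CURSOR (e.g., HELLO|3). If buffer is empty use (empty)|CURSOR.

Answer: UQIYGQKE|1

Derivation:
After op 1 (end): buf='UQIYGQK' cursor=7
After op 2 (insert('E')): buf='UQIYGQKE' cursor=8
After op 3 (home): buf='UQIYGQKE' cursor=0
After op 4 (right): buf='UQIYGQKE' cursor=1
After op 5 (backspace): buf='QIYGQKE' cursor=0
After op 6 (undo): buf='UQIYGQKE' cursor=1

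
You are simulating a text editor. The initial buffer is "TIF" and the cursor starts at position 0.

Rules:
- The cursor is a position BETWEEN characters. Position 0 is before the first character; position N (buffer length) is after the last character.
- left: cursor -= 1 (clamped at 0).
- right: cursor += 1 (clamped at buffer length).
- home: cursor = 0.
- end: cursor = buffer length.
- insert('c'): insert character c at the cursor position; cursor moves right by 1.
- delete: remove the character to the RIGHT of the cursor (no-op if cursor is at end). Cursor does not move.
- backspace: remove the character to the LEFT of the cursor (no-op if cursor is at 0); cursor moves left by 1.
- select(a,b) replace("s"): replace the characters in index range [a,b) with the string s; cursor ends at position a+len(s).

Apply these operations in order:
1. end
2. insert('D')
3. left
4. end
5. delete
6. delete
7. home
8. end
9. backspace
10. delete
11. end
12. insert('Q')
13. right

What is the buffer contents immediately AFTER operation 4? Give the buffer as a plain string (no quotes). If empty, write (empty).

After op 1 (end): buf='TIF' cursor=3
After op 2 (insert('D')): buf='TIFD' cursor=4
After op 3 (left): buf='TIFD' cursor=3
After op 4 (end): buf='TIFD' cursor=4

Answer: TIFD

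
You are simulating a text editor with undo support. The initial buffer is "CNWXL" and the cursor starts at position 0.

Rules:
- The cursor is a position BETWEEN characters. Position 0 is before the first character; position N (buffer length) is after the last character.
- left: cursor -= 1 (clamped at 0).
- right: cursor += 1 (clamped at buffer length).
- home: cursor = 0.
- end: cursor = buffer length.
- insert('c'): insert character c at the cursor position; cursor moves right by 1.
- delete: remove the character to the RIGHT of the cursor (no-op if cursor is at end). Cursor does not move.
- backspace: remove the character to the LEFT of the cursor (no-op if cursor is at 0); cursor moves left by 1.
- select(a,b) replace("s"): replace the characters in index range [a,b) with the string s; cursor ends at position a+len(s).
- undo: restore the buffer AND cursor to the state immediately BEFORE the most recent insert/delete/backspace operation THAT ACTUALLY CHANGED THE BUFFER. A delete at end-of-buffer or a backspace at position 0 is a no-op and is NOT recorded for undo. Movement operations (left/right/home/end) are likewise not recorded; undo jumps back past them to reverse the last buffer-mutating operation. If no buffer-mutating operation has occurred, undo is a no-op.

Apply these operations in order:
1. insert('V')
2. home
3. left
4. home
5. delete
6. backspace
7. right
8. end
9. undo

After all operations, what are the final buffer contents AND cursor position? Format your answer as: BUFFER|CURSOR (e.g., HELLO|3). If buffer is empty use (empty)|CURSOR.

Answer: VCNWXL|0

Derivation:
After op 1 (insert('V')): buf='VCNWXL' cursor=1
After op 2 (home): buf='VCNWXL' cursor=0
After op 3 (left): buf='VCNWXL' cursor=0
After op 4 (home): buf='VCNWXL' cursor=0
After op 5 (delete): buf='CNWXL' cursor=0
After op 6 (backspace): buf='CNWXL' cursor=0
After op 7 (right): buf='CNWXL' cursor=1
After op 8 (end): buf='CNWXL' cursor=5
After op 9 (undo): buf='VCNWXL' cursor=0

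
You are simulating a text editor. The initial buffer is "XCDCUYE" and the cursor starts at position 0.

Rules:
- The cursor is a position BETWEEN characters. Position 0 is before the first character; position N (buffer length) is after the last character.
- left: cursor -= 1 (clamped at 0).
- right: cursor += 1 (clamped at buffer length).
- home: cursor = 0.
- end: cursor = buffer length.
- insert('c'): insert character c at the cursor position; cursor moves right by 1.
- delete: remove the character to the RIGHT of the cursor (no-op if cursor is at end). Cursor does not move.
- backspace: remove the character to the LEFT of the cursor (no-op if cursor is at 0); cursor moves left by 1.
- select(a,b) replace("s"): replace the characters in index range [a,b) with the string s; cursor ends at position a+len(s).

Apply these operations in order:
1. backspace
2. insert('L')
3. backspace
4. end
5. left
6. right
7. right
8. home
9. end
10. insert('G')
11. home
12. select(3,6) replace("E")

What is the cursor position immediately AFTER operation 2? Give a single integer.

After op 1 (backspace): buf='XCDCUYE' cursor=0
After op 2 (insert('L')): buf='LXCDCUYE' cursor=1

Answer: 1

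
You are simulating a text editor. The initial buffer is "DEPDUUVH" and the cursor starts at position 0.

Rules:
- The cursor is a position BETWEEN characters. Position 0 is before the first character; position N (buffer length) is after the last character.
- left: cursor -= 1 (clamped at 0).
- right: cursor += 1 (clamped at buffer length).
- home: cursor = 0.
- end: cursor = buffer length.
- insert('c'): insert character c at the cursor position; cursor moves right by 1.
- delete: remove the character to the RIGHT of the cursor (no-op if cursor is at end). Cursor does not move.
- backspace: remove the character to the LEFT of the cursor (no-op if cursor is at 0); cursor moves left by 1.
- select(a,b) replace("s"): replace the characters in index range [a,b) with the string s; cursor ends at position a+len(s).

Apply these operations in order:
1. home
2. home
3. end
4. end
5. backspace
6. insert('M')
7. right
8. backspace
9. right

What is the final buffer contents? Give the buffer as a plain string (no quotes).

After op 1 (home): buf='DEPDUUVH' cursor=0
After op 2 (home): buf='DEPDUUVH' cursor=0
After op 3 (end): buf='DEPDUUVH' cursor=8
After op 4 (end): buf='DEPDUUVH' cursor=8
After op 5 (backspace): buf='DEPDUUV' cursor=7
After op 6 (insert('M')): buf='DEPDUUVM' cursor=8
After op 7 (right): buf='DEPDUUVM' cursor=8
After op 8 (backspace): buf='DEPDUUV' cursor=7
After op 9 (right): buf='DEPDUUV' cursor=7

Answer: DEPDUUV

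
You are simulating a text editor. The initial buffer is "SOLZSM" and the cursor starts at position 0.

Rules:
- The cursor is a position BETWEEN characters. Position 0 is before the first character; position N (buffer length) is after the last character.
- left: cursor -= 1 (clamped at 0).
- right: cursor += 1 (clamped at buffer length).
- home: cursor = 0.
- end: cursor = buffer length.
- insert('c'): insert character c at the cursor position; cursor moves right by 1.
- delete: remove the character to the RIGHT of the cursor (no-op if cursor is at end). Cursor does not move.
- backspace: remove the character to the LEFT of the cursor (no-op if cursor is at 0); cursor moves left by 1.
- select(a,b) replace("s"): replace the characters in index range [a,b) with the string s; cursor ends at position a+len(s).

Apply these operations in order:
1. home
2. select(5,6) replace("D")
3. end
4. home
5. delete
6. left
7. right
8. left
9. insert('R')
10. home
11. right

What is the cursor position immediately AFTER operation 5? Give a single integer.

After op 1 (home): buf='SOLZSM' cursor=0
After op 2 (select(5,6) replace("D")): buf='SOLZSD' cursor=6
After op 3 (end): buf='SOLZSD' cursor=6
After op 4 (home): buf='SOLZSD' cursor=0
After op 5 (delete): buf='OLZSD' cursor=0

Answer: 0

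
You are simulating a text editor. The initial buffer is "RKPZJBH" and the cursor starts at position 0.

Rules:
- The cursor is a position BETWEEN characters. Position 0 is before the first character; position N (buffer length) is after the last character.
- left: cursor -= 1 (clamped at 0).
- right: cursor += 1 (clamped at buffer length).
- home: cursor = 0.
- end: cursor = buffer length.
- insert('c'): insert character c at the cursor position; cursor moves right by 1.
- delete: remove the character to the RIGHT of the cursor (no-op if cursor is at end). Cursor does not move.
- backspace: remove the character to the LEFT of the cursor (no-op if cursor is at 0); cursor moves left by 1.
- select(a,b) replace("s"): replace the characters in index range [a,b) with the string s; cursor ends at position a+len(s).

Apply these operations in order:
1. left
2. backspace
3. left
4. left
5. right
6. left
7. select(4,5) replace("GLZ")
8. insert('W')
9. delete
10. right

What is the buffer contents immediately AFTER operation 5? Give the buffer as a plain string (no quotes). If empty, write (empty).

Answer: RKPZJBH

Derivation:
After op 1 (left): buf='RKPZJBH' cursor=0
After op 2 (backspace): buf='RKPZJBH' cursor=0
After op 3 (left): buf='RKPZJBH' cursor=0
After op 4 (left): buf='RKPZJBH' cursor=0
After op 5 (right): buf='RKPZJBH' cursor=1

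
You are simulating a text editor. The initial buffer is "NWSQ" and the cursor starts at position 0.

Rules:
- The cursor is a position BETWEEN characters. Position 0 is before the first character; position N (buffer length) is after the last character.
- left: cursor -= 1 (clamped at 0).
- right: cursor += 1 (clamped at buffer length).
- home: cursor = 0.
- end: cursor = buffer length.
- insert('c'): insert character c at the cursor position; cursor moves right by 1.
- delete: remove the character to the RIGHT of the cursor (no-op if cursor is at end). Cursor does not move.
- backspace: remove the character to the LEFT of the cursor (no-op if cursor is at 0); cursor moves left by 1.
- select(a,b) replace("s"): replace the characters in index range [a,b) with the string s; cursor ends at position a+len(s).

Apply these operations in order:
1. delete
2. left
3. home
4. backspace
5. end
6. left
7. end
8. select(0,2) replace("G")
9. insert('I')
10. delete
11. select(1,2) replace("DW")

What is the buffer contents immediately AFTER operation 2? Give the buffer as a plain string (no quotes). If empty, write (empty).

After op 1 (delete): buf='WSQ' cursor=0
After op 2 (left): buf='WSQ' cursor=0

Answer: WSQ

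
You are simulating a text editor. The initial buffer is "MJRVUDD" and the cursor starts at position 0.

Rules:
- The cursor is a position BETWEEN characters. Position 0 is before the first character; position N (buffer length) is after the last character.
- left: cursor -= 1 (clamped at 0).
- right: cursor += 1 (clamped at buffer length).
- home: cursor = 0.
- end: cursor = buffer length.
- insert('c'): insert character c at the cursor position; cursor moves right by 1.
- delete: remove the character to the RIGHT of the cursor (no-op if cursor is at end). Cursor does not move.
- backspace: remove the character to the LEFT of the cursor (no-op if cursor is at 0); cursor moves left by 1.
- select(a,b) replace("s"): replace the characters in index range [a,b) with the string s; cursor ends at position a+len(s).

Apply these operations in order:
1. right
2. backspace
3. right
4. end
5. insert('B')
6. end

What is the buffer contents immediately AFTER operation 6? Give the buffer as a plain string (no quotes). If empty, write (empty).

After op 1 (right): buf='MJRVUDD' cursor=1
After op 2 (backspace): buf='JRVUDD' cursor=0
After op 3 (right): buf='JRVUDD' cursor=1
After op 4 (end): buf='JRVUDD' cursor=6
After op 5 (insert('B')): buf='JRVUDDB' cursor=7
After op 6 (end): buf='JRVUDDB' cursor=7

Answer: JRVUDDB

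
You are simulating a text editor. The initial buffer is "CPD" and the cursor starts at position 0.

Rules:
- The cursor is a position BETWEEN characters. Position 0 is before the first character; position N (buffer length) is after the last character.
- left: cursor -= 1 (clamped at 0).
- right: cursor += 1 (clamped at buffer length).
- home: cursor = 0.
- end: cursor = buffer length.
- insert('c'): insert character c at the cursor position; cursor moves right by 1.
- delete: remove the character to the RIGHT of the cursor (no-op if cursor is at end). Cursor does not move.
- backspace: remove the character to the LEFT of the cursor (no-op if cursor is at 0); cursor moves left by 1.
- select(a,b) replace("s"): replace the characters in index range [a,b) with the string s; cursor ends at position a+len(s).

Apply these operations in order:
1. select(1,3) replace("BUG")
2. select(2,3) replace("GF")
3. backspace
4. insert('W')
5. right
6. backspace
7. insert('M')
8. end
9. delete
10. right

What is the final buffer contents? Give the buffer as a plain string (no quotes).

Answer: CBGWM

Derivation:
After op 1 (select(1,3) replace("BUG")): buf='CBUG' cursor=4
After op 2 (select(2,3) replace("GF")): buf='CBGFG' cursor=4
After op 3 (backspace): buf='CBGG' cursor=3
After op 4 (insert('W')): buf='CBGWG' cursor=4
After op 5 (right): buf='CBGWG' cursor=5
After op 6 (backspace): buf='CBGW' cursor=4
After op 7 (insert('M')): buf='CBGWM' cursor=5
After op 8 (end): buf='CBGWM' cursor=5
After op 9 (delete): buf='CBGWM' cursor=5
After op 10 (right): buf='CBGWM' cursor=5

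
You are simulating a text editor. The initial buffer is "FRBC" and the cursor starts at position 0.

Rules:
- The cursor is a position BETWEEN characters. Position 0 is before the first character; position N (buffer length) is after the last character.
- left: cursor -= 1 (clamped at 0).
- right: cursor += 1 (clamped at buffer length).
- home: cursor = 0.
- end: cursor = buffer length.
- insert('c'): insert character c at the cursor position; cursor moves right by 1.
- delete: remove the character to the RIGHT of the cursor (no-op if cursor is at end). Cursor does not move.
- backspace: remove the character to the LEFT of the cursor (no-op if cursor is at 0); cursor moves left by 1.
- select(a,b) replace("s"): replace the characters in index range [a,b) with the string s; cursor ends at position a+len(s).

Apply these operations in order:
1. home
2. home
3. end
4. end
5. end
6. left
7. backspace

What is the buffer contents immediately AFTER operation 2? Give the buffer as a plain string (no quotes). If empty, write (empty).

Answer: FRBC

Derivation:
After op 1 (home): buf='FRBC' cursor=0
After op 2 (home): buf='FRBC' cursor=0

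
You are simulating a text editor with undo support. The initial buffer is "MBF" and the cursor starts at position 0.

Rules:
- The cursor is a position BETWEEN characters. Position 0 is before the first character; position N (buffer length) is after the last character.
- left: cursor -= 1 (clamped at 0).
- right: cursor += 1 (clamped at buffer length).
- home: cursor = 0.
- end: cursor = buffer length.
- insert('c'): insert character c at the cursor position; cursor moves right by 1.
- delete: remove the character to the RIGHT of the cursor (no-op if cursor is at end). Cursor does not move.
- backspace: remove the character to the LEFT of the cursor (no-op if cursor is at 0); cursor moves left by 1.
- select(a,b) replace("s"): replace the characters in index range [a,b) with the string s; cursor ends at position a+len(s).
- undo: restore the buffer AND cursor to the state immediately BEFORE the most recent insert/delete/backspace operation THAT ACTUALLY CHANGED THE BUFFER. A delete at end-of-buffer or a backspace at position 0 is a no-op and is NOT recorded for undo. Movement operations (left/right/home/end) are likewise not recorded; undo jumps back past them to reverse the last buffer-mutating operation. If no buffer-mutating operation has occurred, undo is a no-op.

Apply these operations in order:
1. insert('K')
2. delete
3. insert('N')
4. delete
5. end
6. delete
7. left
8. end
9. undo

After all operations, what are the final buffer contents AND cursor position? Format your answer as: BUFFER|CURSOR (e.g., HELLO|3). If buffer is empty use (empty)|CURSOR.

After op 1 (insert('K')): buf='KMBF' cursor=1
After op 2 (delete): buf='KBF' cursor=1
After op 3 (insert('N')): buf='KNBF' cursor=2
After op 4 (delete): buf='KNF' cursor=2
After op 5 (end): buf='KNF' cursor=3
After op 6 (delete): buf='KNF' cursor=3
After op 7 (left): buf='KNF' cursor=2
After op 8 (end): buf='KNF' cursor=3
After op 9 (undo): buf='KNBF' cursor=2

Answer: KNBF|2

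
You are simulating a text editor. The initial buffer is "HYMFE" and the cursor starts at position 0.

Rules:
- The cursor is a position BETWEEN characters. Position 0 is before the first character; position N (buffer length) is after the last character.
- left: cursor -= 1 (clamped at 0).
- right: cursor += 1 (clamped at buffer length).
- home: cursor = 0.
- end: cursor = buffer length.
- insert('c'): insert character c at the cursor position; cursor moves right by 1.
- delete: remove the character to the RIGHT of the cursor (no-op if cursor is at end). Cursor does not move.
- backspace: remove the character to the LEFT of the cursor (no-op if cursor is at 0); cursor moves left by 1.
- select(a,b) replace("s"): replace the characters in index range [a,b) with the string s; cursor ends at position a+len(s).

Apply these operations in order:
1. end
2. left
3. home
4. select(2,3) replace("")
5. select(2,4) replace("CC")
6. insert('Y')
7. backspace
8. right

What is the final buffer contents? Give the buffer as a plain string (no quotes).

After op 1 (end): buf='HYMFE' cursor=5
After op 2 (left): buf='HYMFE' cursor=4
After op 3 (home): buf='HYMFE' cursor=0
After op 4 (select(2,3) replace("")): buf='HYFE' cursor=2
After op 5 (select(2,4) replace("CC")): buf='HYCC' cursor=4
After op 6 (insert('Y')): buf='HYCCY' cursor=5
After op 7 (backspace): buf='HYCC' cursor=4
After op 8 (right): buf='HYCC' cursor=4

Answer: HYCC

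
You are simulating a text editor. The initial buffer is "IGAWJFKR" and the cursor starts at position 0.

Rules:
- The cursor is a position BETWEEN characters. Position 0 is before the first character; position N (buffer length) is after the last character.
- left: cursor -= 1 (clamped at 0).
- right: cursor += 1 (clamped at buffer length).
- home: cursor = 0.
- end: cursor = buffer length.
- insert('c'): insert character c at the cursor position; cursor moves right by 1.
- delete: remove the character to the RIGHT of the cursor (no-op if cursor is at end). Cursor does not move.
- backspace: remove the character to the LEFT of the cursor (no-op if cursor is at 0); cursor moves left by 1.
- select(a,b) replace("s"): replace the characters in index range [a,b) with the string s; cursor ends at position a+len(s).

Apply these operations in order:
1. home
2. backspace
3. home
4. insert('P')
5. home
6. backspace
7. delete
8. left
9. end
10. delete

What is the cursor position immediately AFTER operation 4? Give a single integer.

Answer: 1

Derivation:
After op 1 (home): buf='IGAWJFKR' cursor=0
After op 2 (backspace): buf='IGAWJFKR' cursor=0
After op 3 (home): buf='IGAWJFKR' cursor=0
After op 4 (insert('P')): buf='PIGAWJFKR' cursor=1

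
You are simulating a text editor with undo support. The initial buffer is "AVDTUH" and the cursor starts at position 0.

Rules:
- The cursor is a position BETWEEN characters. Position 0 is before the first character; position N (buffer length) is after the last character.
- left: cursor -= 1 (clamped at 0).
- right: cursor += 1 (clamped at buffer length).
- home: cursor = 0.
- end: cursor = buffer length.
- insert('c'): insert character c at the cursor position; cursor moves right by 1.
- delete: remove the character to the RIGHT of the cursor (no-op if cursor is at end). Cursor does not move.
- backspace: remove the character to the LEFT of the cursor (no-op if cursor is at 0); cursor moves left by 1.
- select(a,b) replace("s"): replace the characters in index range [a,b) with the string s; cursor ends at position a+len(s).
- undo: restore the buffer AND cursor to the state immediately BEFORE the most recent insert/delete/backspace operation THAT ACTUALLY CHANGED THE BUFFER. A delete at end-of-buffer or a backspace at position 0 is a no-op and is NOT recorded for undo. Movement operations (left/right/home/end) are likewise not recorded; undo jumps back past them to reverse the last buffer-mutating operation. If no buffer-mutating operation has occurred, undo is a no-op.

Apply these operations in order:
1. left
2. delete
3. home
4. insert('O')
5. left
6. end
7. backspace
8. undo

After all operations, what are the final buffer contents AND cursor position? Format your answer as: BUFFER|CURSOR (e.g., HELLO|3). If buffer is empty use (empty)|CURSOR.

After op 1 (left): buf='AVDTUH' cursor=0
After op 2 (delete): buf='VDTUH' cursor=0
After op 3 (home): buf='VDTUH' cursor=0
After op 4 (insert('O')): buf='OVDTUH' cursor=1
After op 5 (left): buf='OVDTUH' cursor=0
After op 6 (end): buf='OVDTUH' cursor=6
After op 7 (backspace): buf='OVDTU' cursor=5
After op 8 (undo): buf='OVDTUH' cursor=6

Answer: OVDTUH|6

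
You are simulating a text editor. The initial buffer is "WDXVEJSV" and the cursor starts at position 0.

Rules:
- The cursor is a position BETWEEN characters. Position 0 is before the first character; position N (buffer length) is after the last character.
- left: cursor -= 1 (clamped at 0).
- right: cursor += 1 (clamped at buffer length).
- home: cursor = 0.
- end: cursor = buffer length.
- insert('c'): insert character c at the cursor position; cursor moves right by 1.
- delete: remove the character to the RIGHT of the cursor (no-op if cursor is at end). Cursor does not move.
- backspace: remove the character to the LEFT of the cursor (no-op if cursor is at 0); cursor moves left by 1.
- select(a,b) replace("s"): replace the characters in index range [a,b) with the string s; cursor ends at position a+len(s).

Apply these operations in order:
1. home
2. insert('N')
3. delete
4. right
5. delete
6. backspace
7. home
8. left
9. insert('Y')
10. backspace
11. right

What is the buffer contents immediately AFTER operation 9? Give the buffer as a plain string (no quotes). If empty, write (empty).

After op 1 (home): buf='WDXVEJSV' cursor=0
After op 2 (insert('N')): buf='NWDXVEJSV' cursor=1
After op 3 (delete): buf='NDXVEJSV' cursor=1
After op 4 (right): buf='NDXVEJSV' cursor=2
After op 5 (delete): buf='NDVEJSV' cursor=2
After op 6 (backspace): buf='NVEJSV' cursor=1
After op 7 (home): buf='NVEJSV' cursor=0
After op 8 (left): buf='NVEJSV' cursor=0
After op 9 (insert('Y')): buf='YNVEJSV' cursor=1

Answer: YNVEJSV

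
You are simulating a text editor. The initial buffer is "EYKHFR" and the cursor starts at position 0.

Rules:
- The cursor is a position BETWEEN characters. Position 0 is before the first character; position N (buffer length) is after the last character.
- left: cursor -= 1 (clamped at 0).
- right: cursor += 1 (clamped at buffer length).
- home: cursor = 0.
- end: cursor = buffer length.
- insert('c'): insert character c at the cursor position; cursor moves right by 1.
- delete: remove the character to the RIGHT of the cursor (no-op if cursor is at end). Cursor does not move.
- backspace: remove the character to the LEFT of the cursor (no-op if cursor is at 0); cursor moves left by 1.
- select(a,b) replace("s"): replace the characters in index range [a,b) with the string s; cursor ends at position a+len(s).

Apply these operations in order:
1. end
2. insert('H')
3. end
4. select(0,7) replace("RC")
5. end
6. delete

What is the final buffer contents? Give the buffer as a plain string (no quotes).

Answer: RC

Derivation:
After op 1 (end): buf='EYKHFR' cursor=6
After op 2 (insert('H')): buf='EYKHFRH' cursor=7
After op 3 (end): buf='EYKHFRH' cursor=7
After op 4 (select(0,7) replace("RC")): buf='RC' cursor=2
After op 5 (end): buf='RC' cursor=2
After op 6 (delete): buf='RC' cursor=2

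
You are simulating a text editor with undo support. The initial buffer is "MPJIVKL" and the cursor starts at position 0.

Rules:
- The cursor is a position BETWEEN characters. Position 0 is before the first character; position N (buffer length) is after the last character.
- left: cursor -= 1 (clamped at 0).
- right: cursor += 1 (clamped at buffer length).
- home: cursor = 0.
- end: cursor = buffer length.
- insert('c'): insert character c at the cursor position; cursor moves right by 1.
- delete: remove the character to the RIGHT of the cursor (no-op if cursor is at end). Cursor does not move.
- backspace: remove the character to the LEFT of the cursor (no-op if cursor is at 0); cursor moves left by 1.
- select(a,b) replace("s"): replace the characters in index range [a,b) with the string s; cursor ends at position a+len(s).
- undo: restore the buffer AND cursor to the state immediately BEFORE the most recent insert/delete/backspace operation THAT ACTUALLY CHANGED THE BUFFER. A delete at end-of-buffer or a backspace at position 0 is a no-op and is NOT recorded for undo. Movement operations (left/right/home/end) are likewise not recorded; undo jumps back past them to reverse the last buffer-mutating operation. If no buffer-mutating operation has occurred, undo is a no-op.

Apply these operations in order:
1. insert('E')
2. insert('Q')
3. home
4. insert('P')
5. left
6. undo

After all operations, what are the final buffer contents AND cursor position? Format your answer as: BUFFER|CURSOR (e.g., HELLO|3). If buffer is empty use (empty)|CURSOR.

Answer: EQMPJIVKL|0

Derivation:
After op 1 (insert('E')): buf='EMPJIVKL' cursor=1
After op 2 (insert('Q')): buf='EQMPJIVKL' cursor=2
After op 3 (home): buf='EQMPJIVKL' cursor=0
After op 4 (insert('P')): buf='PEQMPJIVKL' cursor=1
After op 5 (left): buf='PEQMPJIVKL' cursor=0
After op 6 (undo): buf='EQMPJIVKL' cursor=0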